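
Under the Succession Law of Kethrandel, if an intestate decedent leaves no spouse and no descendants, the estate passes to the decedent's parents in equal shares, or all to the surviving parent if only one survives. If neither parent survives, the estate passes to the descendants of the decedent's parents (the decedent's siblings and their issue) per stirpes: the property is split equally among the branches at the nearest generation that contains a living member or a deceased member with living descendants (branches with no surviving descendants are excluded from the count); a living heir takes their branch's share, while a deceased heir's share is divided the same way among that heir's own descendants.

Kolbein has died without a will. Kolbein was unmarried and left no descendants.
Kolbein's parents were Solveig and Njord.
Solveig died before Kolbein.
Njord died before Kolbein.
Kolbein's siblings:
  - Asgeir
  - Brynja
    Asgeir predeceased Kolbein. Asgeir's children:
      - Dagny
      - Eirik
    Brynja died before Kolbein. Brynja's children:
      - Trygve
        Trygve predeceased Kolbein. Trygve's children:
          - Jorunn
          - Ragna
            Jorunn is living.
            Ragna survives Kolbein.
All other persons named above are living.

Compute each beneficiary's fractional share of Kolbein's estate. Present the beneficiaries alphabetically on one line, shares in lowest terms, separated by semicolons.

Neither parent survives and there are no descendants, so the estate passes to Kolbein's siblings and their issue per stirpes.
The estate is divided into 2 equal shares of 1/2 among Asgeir, Brynja.
Asgeir predeceased; the 1/2 allotted to Asgeir's branch passes to Asgeir's issue by representation.
The 1/2 is divided into 2 equal shares of 1/4 among Dagny, Eirik.
Dagny is living and takes 1/4.
Eirik is living and takes 1/4.
Brynja predeceased; the 1/2 allotted to Brynja's branch passes to Brynja's issue by representation.
Trygve's line is the sole branch at this level, so the full 1/2 passes to Trygve's issue by representation.
The 1/2 is divided into 2 equal shares of 1/4 among Jorunn, Ragna.
Jorunn is living and takes 1/4.
Ragna is living and takes 1/4.

Dagny 1/4; Eirik 1/4; Jorunn 1/4; Ragna 1/4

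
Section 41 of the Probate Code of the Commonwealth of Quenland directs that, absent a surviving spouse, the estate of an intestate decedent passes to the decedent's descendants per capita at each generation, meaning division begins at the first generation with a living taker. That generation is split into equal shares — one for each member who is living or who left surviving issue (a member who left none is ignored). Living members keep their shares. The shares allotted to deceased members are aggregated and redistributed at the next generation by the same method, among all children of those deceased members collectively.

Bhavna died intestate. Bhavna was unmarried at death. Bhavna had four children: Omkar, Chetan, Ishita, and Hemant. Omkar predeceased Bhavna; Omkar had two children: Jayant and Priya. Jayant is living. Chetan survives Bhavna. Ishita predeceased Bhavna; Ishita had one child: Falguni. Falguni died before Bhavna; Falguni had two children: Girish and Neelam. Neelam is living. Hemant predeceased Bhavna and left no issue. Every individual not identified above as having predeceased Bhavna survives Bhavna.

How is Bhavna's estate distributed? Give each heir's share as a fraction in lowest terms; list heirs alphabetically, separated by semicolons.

There is no surviving spouse, so the entire estate passes to Bhavna's descendants per capita at each generation.
At generation 1 (Omkar, Chetan, Ishita) there are 3 shares of (1)/3 = 1/3 each.
Living: Chetan — each takes 1/3.
Deceased: Omkar and Ishita. Their combined 2/3 is pooled and carried to generation 2.
At generation 2 (Jayant, Priya, Falguni) there are 3 shares of (2/3)/3 = 2/9 each.
Living: Jayant and Priya — each takes 2/9.
Deceased: Falguni. That 2/9 share is carried to generation 3.
At generation 3 (Girish, Neelam) there are 2 shares of (2/9)/2 = 1/9 each.
Living: Girish and Neelam — each takes 1/9.

Chetan 1/3; Girish 1/9; Jayant 2/9; Neelam 1/9; Priya 2/9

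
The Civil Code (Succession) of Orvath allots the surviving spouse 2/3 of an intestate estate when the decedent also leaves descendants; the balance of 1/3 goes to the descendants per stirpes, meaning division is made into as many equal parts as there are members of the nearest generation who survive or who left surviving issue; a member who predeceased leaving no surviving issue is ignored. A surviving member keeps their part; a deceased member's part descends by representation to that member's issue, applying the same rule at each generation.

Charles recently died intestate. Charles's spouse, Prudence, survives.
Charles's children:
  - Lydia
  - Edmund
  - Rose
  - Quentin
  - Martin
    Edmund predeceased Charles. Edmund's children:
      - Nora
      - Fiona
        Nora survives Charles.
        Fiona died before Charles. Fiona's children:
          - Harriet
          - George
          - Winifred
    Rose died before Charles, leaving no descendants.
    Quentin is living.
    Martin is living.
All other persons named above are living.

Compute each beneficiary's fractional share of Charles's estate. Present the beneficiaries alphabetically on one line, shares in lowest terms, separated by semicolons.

Prudence, as surviving spouse, takes 2/3.
The remaining 1/3 passes to Charles's descendants per stirpes.
Rose left no surviving issue, so that branch lapses and is disregarded.
The 1/3 is divided into 4 equal shares of 1/12 among Lydia, Edmund, Quentin, Martin.
Lydia is living and takes 1/12.
Edmund predeceased; the 1/12 allotted to Edmund's branch passes to Edmund's issue by representation.
The 1/12 is divided into 2 equal shares of 1/24 among Nora, Fiona.
Nora is living and takes 1/24.
Fiona predeceased; the 1/24 allotted to Fiona's branch passes to Fiona's issue by representation.
The 1/24 is divided into 3 equal shares of 1/72 among Harriet, George, Winifred.
Harriet is living and takes 1/72.
George is living and takes 1/72.
Winifred is living and takes 1/72.
Quentin is living and takes 1/12.
Martin is living and takes 1/12.

George 1/72; Harriet 1/72; Lydia 1/12; Martin 1/12; Nora 1/24; Prudence 2/3; Quentin 1/12; Winifred 1/72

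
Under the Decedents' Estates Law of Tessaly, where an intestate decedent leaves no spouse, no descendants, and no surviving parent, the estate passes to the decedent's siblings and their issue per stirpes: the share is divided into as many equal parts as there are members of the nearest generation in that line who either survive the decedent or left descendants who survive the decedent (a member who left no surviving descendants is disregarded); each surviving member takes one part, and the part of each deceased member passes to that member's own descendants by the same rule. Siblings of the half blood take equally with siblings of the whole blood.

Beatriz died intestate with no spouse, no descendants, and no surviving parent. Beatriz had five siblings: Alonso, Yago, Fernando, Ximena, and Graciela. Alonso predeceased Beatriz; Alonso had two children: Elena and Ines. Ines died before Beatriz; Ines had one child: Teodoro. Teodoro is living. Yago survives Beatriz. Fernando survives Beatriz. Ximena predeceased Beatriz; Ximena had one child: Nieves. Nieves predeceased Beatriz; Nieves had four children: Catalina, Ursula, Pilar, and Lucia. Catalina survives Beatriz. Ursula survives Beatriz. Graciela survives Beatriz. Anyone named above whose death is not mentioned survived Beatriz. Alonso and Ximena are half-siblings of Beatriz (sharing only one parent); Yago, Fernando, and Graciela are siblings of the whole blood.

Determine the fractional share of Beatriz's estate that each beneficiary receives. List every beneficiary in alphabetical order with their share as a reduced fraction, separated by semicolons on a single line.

Catalina 1/20; Elena 1/10; Fernando 1/5; Graciela 1/5; Lucia 1/20; Pilar 1/20; Teodoro 1/10; Ursula 1/20; Yago 1/5

No spouse, descendants, or parent survives, so the estate passes to Beatriz's siblings per stirpes.
Half-blood and whole-blood siblings take equally under the stated rule.
The estate is divided into 5 equal shares of 1/5 among Alonso, Yago, Fernando, Ximena, Graciela.
Alonso predeceased; the 1/5 allotted to Alonso's branch passes to Alonso's issue by representation.
The 1/5 is divided into 2 equal shares of 1/10 among Elena, Ines.
Elena is living and takes 1/10.
Ines predeceased; the 1/10 allotted to Ines's branch passes to Ines's issue by representation.
Teodoro is the sole taker at this level and receives the full 1/10.
Yago is living and takes 1/5.
Fernando is living and takes 1/5.
Ximena predeceased; the 1/5 allotted to Ximena's branch passes to Ximena's issue by representation.
Nieves's line is the sole branch at this level, so the full 1/5 passes to Nieves's issue by representation.
The 1/5 is divided into 4 equal shares of 1/20 among Catalina, Ursula, Pilar, Lucia.
Catalina is living and takes 1/20.
Ursula is living and takes 1/20.
Pilar is living and takes 1/20.
Lucia is living and takes 1/20.
Graciela is living and takes 1/5.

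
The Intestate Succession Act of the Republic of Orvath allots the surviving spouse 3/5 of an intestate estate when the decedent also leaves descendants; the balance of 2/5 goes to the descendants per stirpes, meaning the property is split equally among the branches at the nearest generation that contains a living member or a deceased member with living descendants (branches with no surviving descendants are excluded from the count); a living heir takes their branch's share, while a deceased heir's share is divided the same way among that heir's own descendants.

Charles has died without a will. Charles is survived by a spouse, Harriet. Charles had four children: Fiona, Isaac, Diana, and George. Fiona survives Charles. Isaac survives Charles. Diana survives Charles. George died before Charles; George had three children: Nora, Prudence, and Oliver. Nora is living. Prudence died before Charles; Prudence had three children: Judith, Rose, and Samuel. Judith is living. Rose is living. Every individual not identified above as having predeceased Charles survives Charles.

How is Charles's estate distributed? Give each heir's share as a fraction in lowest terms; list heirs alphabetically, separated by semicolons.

Diana 1/10; Fiona 1/10; Harriet 3/5; Isaac 1/10; Judith 1/90; Nora 1/30; Oliver 1/30; Rose 1/90; Samuel 1/90

Harriet, as surviving spouse, takes 3/5.
The remaining 2/5 passes to Charles's descendants per stirpes.
The 2/5 is divided into 4 equal shares of 1/10 among Fiona, Isaac, Diana, George.
Fiona is living and takes 1/10.
Isaac is living and takes 1/10.
Diana is living and takes 1/10.
George predeceased; the 1/10 allotted to George's branch passes to George's issue by representation.
The 1/10 is divided into 3 equal shares of 1/30 among Nora, Prudence, Oliver.
Nora is living and takes 1/30.
Prudence predeceased; the 1/30 allotted to Prudence's branch passes to Prudence's issue by representation.
The 1/30 is divided into 3 equal shares of 1/90 among Judith, Rose, Samuel.
Judith is living and takes 1/90.
Rose is living and takes 1/90.
Samuel is living and takes 1/90.
Oliver is living and takes 1/30.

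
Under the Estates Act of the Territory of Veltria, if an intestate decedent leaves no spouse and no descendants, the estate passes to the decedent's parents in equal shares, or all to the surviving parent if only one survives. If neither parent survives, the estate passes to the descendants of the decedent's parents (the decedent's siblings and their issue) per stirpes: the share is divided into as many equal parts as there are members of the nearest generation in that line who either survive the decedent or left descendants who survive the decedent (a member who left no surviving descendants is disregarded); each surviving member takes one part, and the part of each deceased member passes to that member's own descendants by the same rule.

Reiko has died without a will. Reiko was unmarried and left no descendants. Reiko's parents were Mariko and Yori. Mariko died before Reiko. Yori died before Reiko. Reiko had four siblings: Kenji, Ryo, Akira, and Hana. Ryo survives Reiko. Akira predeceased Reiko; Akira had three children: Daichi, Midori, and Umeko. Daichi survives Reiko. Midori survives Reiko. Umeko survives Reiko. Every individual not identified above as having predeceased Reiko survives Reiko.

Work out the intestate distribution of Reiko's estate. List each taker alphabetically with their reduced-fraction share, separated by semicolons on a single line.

Neither parent survives and there are no descendants, so the estate passes to Reiko's siblings and their issue per stirpes.
The estate is divided into 4 equal shares of 1/4 among Kenji, Ryo, Akira, Hana.
Kenji is living and takes 1/4.
Ryo is living and takes 1/4.
Akira predeceased; the 1/4 allotted to Akira's branch passes to Akira's issue by representation.
The 1/4 is divided into 3 equal shares of 1/12 among Daichi, Midori, Umeko.
Daichi is living and takes 1/12.
Midori is living and takes 1/12.
Umeko is living and takes 1/12.
Hana is living and takes 1/4.

Daichi 1/12; Hana 1/4; Kenji 1/4; Midori 1/12; Ryo 1/4; Umeko 1/12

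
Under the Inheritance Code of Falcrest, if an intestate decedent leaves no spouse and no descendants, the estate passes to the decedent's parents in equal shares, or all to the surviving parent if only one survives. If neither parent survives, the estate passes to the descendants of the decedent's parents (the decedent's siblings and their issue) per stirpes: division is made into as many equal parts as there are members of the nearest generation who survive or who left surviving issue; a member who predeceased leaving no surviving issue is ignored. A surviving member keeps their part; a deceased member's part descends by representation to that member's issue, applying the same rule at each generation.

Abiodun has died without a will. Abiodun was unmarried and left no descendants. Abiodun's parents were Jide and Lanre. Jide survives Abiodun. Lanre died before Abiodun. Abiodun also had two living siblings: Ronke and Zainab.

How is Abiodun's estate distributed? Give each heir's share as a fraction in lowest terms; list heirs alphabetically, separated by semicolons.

Jide 1

Only one parent, Jide, survives, so Jide takes the entire estate. The siblings take nothing because a surviving parent has priority.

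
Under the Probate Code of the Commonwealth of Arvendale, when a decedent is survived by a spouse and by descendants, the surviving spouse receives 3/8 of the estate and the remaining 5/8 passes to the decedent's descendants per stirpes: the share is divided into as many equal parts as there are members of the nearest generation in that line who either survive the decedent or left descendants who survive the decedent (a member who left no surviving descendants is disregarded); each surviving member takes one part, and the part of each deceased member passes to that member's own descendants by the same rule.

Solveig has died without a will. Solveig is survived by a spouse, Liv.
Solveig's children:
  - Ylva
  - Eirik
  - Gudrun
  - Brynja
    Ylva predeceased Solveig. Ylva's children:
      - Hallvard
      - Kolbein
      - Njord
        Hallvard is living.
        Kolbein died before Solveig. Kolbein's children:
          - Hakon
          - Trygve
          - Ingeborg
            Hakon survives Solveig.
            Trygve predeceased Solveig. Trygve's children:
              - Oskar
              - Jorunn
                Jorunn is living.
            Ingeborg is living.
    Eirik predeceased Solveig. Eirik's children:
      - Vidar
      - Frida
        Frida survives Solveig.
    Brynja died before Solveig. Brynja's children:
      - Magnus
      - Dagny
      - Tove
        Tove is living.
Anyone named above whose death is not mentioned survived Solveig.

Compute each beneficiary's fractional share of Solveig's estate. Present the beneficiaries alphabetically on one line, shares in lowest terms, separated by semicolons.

Liv, as surviving spouse, takes 3/8.
The remaining 5/8 passes to Solveig's descendants per stirpes.
The 5/8 is divided into 4 equal shares of 5/32 among Ylva, Eirik, Gudrun, Brynja.
Ylva predeceased; the 5/32 allotted to Ylva's branch passes to Ylva's issue by representation.
The 5/32 is divided into 3 equal shares of 5/96 among Hallvard, Kolbein, Njord.
Hallvard is living and takes 5/96.
Kolbein predeceased; the 5/96 allotted to Kolbein's branch passes to Kolbein's issue by representation.
The 5/96 is divided into 3 equal shares of 5/288 among Hakon, Trygve, Ingeborg.
Hakon is living and takes 5/288.
Trygve predeceased; the 5/288 allotted to Trygve's branch passes to Trygve's issue by representation.
The 5/288 is divided into 2 equal shares of 5/576 among Oskar, Jorunn.
Oskar is living and takes 5/576.
Jorunn is living and takes 5/576.
Ingeborg is living and takes 5/288.
Njord is living and takes 5/96.
Eirik predeceased; the 5/32 allotted to Eirik's branch passes to Eirik's issue by representation.
The 5/32 is divided into 2 equal shares of 5/64 among Vidar, Frida.
Vidar is living and takes 5/64.
Frida is living and takes 5/64.
Gudrun is living and takes 5/32.
Brynja predeceased; the 5/32 allotted to Brynja's branch passes to Brynja's issue by representation.
The 5/32 is divided into 3 equal shares of 5/96 among Magnus, Dagny, Tove.
Magnus is living and takes 5/96.
Dagny is living and takes 5/96.
Tove is living and takes 5/96.

Dagny 5/96; Frida 5/64; Gudrun 5/32; Hakon 5/288; Hallvard 5/96; Ingeborg 5/288; Jorunn 5/576; Liv 3/8; Magnus 5/96; Njord 5/96; Oskar 5/576; Tove 5/96; Vidar 5/64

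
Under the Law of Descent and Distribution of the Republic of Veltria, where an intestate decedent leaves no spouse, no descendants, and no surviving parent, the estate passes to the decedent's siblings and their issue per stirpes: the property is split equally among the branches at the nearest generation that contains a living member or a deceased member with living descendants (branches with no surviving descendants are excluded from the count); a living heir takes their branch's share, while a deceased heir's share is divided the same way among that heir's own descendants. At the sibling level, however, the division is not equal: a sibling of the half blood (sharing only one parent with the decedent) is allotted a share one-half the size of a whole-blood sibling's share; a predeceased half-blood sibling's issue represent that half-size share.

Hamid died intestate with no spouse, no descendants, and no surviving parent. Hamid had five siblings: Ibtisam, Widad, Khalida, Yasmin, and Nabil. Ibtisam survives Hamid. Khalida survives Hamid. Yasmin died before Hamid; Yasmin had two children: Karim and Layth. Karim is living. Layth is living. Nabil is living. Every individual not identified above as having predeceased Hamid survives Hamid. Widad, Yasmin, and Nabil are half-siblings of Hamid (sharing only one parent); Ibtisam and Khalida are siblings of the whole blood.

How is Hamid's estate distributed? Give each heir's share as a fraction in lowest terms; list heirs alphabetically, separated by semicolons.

Ibtisam 2/7; Karim 1/14; Khalida 2/7; Layth 1/14; Nabil 1/7; Widad 1/7

No spouse, descendants, or parent survives, so the estate passes to Hamid's siblings per stirpes.
Half-blood siblings count for one-half the weight of whole-blood siblings at the initial division.
Dividing 1 in proportion to weights (total weight 7/2): Ibtisam (weight 1) → 2/7; Widad (weight 1/2) → 1/7; Khalida (weight 1) → 2/7; Yasmin (weight 1/2) → 1/7; Nabil (weight 1/2) → 1/7.
Ibtisam is living and takes 2/7.
Widad is living and takes 1/7.
Khalida is living and takes 2/7.
Yasmin predeceased; the 1/7 allotted to Yasmin's branch passes to Yasmin's issue by representation.
The 1/7 is divided into 2 equal shares of 1/14 among Karim, Layth.
Karim is living and takes 1/14.
Layth is living and takes 1/14.
Nabil is living and takes 1/7.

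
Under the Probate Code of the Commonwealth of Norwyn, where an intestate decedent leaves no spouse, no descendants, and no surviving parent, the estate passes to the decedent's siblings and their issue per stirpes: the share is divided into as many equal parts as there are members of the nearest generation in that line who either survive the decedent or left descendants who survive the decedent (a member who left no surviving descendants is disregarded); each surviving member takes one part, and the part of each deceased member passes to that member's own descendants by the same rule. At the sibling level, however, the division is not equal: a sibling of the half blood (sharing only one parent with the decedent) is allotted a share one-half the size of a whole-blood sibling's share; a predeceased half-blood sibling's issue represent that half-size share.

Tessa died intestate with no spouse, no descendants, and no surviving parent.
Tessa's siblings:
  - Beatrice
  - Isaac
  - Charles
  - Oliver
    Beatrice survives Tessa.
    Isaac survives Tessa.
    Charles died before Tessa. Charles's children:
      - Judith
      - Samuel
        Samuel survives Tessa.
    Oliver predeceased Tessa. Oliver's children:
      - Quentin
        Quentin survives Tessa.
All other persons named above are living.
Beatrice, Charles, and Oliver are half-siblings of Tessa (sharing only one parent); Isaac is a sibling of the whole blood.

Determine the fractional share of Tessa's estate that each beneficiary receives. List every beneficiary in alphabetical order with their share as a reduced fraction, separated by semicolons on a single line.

Beatrice 1/5; Isaac 2/5; Judith 1/10; Quentin 1/5; Samuel 1/10

No spouse, descendants, or parent survives, so the estate passes to Tessa's siblings per stirpes.
Half-blood siblings count for one-half the weight of whole-blood siblings at the initial division.
Dividing 1 in proportion to weights (total weight 5/2): Beatrice (weight 1/2) → 1/5; Isaac (weight 1) → 2/5; Charles (weight 1/2) → 1/5; Oliver (weight 1/2) → 1/5.
Beatrice is living and takes 1/5.
Isaac is living and takes 2/5.
Charles predeceased; the 1/5 allotted to Charles's branch passes to Charles's issue by representation.
The 1/5 is divided into 2 equal shares of 1/10 among Judith, Samuel.
Judith is living and takes 1/10.
Samuel is living and takes 1/10.
Oliver predeceased; the 1/5 allotted to Oliver's branch passes to Oliver's issue by representation.
Quentin is the sole taker at this level and receives the full 1/5.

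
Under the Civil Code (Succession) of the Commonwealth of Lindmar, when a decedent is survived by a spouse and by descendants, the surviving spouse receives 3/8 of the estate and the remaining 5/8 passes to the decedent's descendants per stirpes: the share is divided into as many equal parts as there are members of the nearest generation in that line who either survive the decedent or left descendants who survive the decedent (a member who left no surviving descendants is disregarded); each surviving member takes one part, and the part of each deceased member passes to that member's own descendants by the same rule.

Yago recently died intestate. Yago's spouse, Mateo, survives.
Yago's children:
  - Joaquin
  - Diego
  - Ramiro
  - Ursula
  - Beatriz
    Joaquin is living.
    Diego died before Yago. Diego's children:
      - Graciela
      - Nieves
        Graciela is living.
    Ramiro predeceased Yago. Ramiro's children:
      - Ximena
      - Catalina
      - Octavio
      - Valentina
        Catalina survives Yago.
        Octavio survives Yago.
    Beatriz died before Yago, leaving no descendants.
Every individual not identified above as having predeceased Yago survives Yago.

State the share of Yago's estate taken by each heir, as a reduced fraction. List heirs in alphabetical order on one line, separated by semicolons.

Catalina 5/128; Graciela 5/64; Joaquin 5/32; Mateo 3/8; Nieves 5/64; Octavio 5/128; Ursula 5/32; Valentina 5/128; Ximena 5/128

Mateo, as surviving spouse, takes 3/8.
The remaining 5/8 passes to Yago's descendants per stirpes.
Beatriz left no surviving issue, so that branch lapses and is disregarded.
The 5/8 is divided into 4 equal shares of 5/32 among Joaquin, Diego, Ramiro, Ursula.
Joaquin is living and takes 5/32.
Diego predeceased; the 5/32 allotted to Diego's branch passes to Diego's issue by representation.
The 5/32 is divided into 2 equal shares of 5/64 among Graciela, Nieves.
Graciela is living and takes 5/64.
Nieves is living and takes 5/64.
Ramiro predeceased; the 5/32 allotted to Ramiro's branch passes to Ramiro's issue by representation.
The 5/32 is divided into 4 equal shares of 5/128 among Ximena, Catalina, Octavio, Valentina.
Ximena is living and takes 5/128.
Catalina is living and takes 5/128.
Octavio is living and takes 5/128.
Valentina is living and takes 5/128.
Ursula is living and takes 5/32.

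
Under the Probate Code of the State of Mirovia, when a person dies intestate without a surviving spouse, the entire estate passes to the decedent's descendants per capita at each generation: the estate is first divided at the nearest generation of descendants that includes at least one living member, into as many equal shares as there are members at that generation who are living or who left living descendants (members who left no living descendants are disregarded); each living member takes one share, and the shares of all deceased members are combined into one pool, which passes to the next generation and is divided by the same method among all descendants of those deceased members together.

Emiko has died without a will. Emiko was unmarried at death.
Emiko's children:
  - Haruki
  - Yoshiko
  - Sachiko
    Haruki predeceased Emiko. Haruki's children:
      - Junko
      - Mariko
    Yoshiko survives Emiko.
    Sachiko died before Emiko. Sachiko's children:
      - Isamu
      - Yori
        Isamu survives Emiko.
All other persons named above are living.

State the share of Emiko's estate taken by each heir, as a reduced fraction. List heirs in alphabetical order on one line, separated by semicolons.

Isamu 1/6; Junko 1/6; Mariko 1/6; Yori 1/6; Yoshiko 1/3

There is no surviving spouse, so the entire estate passes to Emiko's descendants per capita at each generation.
At generation 1 (Haruki, Yoshiko, Sachiko) there are 3 shares of (1)/3 = 1/3 each.
Living: Yoshiko — each takes 1/3.
Deceased: Haruki and Sachiko. Their combined 2/3 is pooled and carried to generation 2.
At generation 2 (Junko, Mariko, Isamu, Yori) there are 4 shares of (2/3)/4 = 1/6 each.
Living: Junko, Mariko, Isamu, and Yori — each takes 1/6.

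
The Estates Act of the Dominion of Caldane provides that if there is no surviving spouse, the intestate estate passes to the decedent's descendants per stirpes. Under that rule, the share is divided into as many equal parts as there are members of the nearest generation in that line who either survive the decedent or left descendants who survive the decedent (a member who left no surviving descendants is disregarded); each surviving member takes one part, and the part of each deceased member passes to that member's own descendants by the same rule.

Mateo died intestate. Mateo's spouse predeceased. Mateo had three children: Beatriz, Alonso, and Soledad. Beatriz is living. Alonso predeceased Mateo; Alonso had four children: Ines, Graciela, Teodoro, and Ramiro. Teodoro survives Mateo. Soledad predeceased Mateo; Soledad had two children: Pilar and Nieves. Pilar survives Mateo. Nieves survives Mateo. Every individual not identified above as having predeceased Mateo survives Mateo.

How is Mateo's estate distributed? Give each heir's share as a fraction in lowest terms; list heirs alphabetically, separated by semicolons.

Beatriz 1/3; Graciela 1/12; Ines 1/12; Nieves 1/6; Pilar 1/6; Ramiro 1/12; Teodoro 1/12

There is no surviving spouse, so the entire estate passes to Mateo's descendants per stirpes.
The estate is divided into 3 equal shares of 1/3 among Beatriz, Alonso, Soledad.
Beatriz is living and takes 1/3.
Alonso predeceased; the 1/3 allotted to Alonso's branch passes to Alonso's issue by representation.
The 1/3 is divided into 4 equal shares of 1/12 among Ines, Graciela, Teodoro, Ramiro.
Ines is living and takes 1/12.
Graciela is living and takes 1/12.
Teodoro is living and takes 1/12.
Ramiro is living and takes 1/12.
Soledad predeceased; the 1/3 allotted to Soledad's branch passes to Soledad's issue by representation.
The 1/3 is divided into 2 equal shares of 1/6 among Pilar, Nieves.
Pilar is living and takes 1/6.
Nieves is living and takes 1/6.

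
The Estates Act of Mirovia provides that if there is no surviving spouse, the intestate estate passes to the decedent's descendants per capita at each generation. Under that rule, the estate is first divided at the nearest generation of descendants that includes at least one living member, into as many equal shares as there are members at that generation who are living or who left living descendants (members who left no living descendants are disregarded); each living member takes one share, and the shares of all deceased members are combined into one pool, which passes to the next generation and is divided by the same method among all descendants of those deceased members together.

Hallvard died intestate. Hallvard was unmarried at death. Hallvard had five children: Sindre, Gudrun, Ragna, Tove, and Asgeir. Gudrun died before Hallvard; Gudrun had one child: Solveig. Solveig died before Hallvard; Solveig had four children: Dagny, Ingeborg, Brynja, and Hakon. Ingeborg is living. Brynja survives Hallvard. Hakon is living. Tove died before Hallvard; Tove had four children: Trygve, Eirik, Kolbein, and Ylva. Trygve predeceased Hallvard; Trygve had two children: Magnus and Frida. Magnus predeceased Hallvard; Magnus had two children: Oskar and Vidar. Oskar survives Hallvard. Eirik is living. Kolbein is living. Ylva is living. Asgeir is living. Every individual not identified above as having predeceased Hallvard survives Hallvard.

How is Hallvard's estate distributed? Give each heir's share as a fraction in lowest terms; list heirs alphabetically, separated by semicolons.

There is no surviving spouse, so the entire estate passes to Hallvard's descendants per capita at each generation.
At generation 1 (Sindre, Gudrun, Ragna, Tove, Asgeir) there are 5 shares of (1)/5 = 1/5 each.
Living: Sindre, Ragna, and Asgeir — each takes 1/5.
Deceased: Gudrun and Tove. Their combined 2/5 is pooled and carried to generation 2.
At generation 2 (Solveig, Trygve, Eirik, Kolbein, Ylva) there are 5 shares of (2/5)/5 = 2/25 each.
Living: Eirik, Kolbein, and Ylva — each takes 2/25.
Deceased: Solveig and Trygve. Their combined 4/25 is pooled and carried to generation 3.
At generation 3 (Dagny, Ingeborg, Brynja, Hakon, Magnus, Frida) there are 6 shares of (4/25)/6 = 2/75 each.
Living: Dagny, Ingeborg, Brynja, Hakon, and Frida — each takes 2/75.
Deceased: Magnus. That 2/75 share is carried to generation 4.
At generation 4 (Oskar, Vidar) there are 2 shares of (2/75)/2 = 1/75 each.
Living: Oskar and Vidar — each takes 1/75.

Asgeir 1/5; Brynja 2/75; Dagny 2/75; Eirik 2/25; Frida 2/75; Hakon 2/75; Ingeborg 2/75; Kolbein 2/25; Oskar 1/75; Ragna 1/5; Sindre 1/5; Vidar 1/75; Ylva 2/25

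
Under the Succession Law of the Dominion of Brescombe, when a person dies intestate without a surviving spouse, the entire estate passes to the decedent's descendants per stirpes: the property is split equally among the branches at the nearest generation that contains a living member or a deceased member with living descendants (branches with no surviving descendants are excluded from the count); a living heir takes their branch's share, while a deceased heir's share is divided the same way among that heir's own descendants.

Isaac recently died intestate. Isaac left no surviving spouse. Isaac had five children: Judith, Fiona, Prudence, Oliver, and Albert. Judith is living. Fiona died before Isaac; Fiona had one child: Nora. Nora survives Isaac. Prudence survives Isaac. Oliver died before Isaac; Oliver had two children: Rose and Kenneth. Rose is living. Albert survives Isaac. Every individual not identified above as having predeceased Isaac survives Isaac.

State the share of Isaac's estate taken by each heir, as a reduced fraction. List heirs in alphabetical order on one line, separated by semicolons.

There is no surviving spouse, so the entire estate passes to Isaac's descendants per stirpes.
The estate is divided into 5 equal shares of 1/5 among Judith, Fiona, Prudence, Oliver, Albert.
Judith is living and takes 1/5.
Fiona predeceased; the 1/5 allotted to Fiona's branch passes to Fiona's issue by representation.
Nora is the sole taker at this level and receives the full 1/5.
Prudence is living and takes 1/5.
Oliver predeceased; the 1/5 allotted to Oliver's branch passes to Oliver's issue by representation.
The 1/5 is divided into 2 equal shares of 1/10 among Rose, Kenneth.
Rose is living and takes 1/10.
Kenneth is living and takes 1/10.
Albert is living and takes 1/5.

Albert 1/5; Judith 1/5; Kenneth 1/10; Nora 1/5; Prudence 1/5; Rose 1/10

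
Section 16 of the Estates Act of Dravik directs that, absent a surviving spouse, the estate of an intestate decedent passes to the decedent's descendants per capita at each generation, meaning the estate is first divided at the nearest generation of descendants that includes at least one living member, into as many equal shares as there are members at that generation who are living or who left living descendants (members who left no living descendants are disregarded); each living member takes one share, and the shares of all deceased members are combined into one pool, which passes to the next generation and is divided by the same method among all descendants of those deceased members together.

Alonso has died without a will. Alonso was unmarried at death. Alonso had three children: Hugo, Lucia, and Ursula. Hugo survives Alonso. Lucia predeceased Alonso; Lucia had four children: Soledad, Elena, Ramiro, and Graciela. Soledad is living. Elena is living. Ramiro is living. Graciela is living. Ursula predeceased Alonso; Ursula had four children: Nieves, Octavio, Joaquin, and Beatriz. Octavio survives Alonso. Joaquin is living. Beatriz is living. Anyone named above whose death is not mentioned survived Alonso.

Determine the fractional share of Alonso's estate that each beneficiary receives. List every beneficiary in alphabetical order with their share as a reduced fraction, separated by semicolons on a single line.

Beatriz 1/12; Elena 1/12; Graciela 1/12; Hugo 1/3; Joaquin 1/12; Nieves 1/12; Octavio 1/12; Ramiro 1/12; Soledad 1/12

There is no surviving spouse, so the entire estate passes to Alonso's descendants per capita at each generation.
At generation 1 (Hugo, Lucia, Ursula) there are 3 shares of (1)/3 = 1/3 each.
Living: Hugo — each takes 1/3.
Deceased: Lucia and Ursula. Their combined 2/3 is pooled and carried to generation 2.
At generation 2 (Soledad, Elena, Ramiro, Graciela, Nieves, Octavio, Joaquin, Beatriz) there are 8 shares of (2/3)/8 = 1/12 each.
Living: Soledad, Elena, Ramiro, Graciela, Nieves, Octavio, Joaquin, and Beatriz — each takes 1/12.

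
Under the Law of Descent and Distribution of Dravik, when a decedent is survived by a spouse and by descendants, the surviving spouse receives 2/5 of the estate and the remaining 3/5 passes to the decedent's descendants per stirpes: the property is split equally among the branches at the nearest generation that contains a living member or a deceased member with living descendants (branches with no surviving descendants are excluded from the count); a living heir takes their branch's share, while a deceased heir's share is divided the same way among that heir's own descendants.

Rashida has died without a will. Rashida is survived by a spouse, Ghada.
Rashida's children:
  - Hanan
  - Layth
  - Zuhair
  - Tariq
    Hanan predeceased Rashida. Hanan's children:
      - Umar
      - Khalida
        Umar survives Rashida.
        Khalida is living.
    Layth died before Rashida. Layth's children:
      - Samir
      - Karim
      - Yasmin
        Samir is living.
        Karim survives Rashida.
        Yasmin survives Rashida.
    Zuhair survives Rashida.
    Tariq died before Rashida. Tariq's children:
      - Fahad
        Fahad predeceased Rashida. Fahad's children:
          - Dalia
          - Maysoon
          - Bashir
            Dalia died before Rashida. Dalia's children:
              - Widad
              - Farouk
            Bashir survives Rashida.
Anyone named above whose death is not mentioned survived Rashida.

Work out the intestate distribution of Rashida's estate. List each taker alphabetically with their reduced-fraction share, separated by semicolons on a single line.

Bashir 1/20; Farouk 1/40; Ghada 2/5; Karim 1/20; Khalida 3/40; Maysoon 1/20; Samir 1/20; Umar 3/40; Widad 1/40; Yasmin 1/20; Zuhair 3/20

Ghada, as surviving spouse, takes 2/5.
The remaining 3/5 passes to Rashida's descendants per stirpes.
The 3/5 is divided into 4 equal shares of 3/20 among Hanan, Layth, Zuhair, Tariq.
Hanan predeceased; the 3/20 allotted to Hanan's branch passes to Hanan's issue by representation.
The 3/20 is divided into 2 equal shares of 3/40 among Umar, Khalida.
Umar is living and takes 3/40.
Khalida is living and takes 3/40.
Layth predeceased; the 3/20 allotted to Layth's branch passes to Layth's issue by representation.
The 3/20 is divided into 3 equal shares of 1/20 among Samir, Karim, Yasmin.
Samir is living and takes 1/20.
Karim is living and takes 1/20.
Yasmin is living and takes 1/20.
Zuhair is living and takes 3/20.
Tariq predeceased; the 3/20 allotted to Tariq's branch passes to Tariq's issue by representation.
Fahad's line is the sole branch at this level, so the full 3/20 passes to Fahad's issue by representation.
The 3/20 is divided into 3 equal shares of 1/20 among Dalia, Maysoon, Bashir.
Dalia predeceased; the 1/20 allotted to Dalia's branch passes to Dalia's issue by representation.
The 1/20 is divided into 2 equal shares of 1/40 among Widad, Farouk.
Widad is living and takes 1/40.
Farouk is living and takes 1/40.
Maysoon is living and takes 1/20.
Bashir is living and takes 1/20.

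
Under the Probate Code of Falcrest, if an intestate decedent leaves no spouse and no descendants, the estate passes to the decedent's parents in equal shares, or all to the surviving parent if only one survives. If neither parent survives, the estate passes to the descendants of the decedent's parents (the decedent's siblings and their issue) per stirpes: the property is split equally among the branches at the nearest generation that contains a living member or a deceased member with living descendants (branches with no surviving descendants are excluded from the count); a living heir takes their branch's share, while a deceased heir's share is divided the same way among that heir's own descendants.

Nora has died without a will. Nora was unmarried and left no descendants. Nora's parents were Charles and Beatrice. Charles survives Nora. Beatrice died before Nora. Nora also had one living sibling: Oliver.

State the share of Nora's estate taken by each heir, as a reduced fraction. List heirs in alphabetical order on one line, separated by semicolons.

Only one parent, Charles, survives, so Charles takes the entire estate. The siblings take nothing because a surviving parent has priority.

Charles 1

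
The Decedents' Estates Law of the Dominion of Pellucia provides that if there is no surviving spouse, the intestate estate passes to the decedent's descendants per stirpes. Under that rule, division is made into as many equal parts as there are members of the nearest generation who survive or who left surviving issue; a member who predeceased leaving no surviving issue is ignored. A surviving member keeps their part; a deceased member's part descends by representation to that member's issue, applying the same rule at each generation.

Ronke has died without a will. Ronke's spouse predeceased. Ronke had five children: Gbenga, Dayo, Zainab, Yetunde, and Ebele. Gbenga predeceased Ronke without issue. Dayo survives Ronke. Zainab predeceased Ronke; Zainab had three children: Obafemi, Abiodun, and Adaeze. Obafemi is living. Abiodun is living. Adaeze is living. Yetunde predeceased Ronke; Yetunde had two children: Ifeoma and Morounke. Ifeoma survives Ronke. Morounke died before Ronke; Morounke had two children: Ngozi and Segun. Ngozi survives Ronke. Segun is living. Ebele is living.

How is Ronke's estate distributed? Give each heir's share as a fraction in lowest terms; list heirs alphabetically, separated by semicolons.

Abiodun 1/12; Adaeze 1/12; Dayo 1/4; Ebele 1/4; Ifeoma 1/8; Ngozi 1/16; Obafemi 1/12; Segun 1/16

There is no surviving spouse, so the entire estate passes to Ronke's descendants per stirpes.
Gbenga left no surviving issue, so that branch lapses and is disregarded.
The estate is divided into 4 equal shares of 1/4 among Dayo, Zainab, Yetunde, Ebele.
Dayo is living and takes 1/4.
Zainab predeceased; the 1/4 allotted to Zainab's branch passes to Zainab's issue by representation.
The 1/4 is divided into 3 equal shares of 1/12 among Obafemi, Abiodun, Adaeze.
Obafemi is living and takes 1/12.
Abiodun is living and takes 1/12.
Adaeze is living and takes 1/12.
Yetunde predeceased; the 1/4 allotted to Yetunde's branch passes to Yetunde's issue by representation.
The 1/4 is divided into 2 equal shares of 1/8 among Ifeoma, Morounke.
Ifeoma is living and takes 1/8.
Morounke predeceased; the 1/8 allotted to Morounke's branch passes to Morounke's issue by representation.
The 1/8 is divided into 2 equal shares of 1/16 among Ngozi, Segun.
Ngozi is living and takes 1/16.
Segun is living and takes 1/16.
Ebele is living and takes 1/4.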